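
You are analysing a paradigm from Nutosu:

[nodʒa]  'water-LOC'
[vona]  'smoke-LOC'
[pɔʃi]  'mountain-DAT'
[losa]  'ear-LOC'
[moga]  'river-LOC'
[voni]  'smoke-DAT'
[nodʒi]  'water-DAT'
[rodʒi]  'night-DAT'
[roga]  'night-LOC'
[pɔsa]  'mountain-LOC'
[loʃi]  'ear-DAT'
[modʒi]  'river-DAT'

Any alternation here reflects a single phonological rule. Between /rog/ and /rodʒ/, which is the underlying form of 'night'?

/rog/

The stem for 'night' ends in [dʒ] in [rodʒi] but [g] in [roga].
If /dʒ/ were underlying and a rule turned it into [g] before the LOC suffix, 'water' would also alternate; but it has [dʒ] in both [nodʒi] and [nodʒa].
The underlying segment must be /g/; /g/ and /s/ become palato-alveolar [dʒ] and [ʃ] before a front vowel, yielding [dʒ] there.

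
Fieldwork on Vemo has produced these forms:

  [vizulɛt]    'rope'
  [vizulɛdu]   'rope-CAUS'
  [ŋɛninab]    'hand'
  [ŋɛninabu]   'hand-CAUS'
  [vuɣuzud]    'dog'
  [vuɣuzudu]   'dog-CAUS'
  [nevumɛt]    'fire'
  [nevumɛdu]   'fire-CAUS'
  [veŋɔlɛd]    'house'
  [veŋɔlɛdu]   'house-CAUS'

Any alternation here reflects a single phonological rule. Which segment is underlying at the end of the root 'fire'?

/t/

The stem for 'fire' ends in [t] in [nevumɛt] but [d] in [nevumɛdu].
The stem 'house' ([veŋɔlɛd], [veŋɔlɛdu]) shows [d] unchanged in both environments, so [d] cannot be basic with [t] derived in isolation.
The alternation reflects intervocalic voicing: voiceless stops become voiced between vowels. /t/ is underlying.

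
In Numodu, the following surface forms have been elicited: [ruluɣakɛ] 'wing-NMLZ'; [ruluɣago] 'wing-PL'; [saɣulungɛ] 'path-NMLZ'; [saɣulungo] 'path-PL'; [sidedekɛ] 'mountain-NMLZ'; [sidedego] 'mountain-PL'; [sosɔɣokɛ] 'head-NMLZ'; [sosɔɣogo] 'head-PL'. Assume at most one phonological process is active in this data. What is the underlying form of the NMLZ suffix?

The NMLZ suffix surfaces as [-gɛ] and [-kɛ], depending on the final segment of the stem.
By contrast the PL suffix keeps its initial [g] throughout — that segment must be underlying.
The NMLZ suffix is therefore /-kɛ/ underlyingly, with post-nasal voicing: voiceless stops become voiced after a nasal.

/-kɛ/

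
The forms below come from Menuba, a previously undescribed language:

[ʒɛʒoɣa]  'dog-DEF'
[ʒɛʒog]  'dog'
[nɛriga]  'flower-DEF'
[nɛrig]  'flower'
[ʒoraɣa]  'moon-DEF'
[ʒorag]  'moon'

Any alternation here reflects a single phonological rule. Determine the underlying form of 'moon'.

'moon' shows [ɣ] ~ [g] at the end of the stem ([ʒoraɣa] vs [ʒorag]).
But 'flower' keeps [g] in both environments ([nɛriga], [nɛrig]), so there is no rule changing /g/ to [ɣ] before the DEF suffix.
The alternation reflects word-final hardening: voiced fricatives become stops word-finally. /ɣ/ is underlying.

/ʒoraɣ/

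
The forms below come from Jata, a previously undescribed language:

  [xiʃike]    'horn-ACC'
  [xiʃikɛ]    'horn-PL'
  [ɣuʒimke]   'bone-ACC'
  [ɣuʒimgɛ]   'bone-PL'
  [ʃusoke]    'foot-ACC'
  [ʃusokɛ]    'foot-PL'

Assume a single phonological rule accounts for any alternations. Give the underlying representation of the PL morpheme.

/-gɛ/

The PL morpheme has two allomorphs, [-gɛ] and [-kɛ].
By contrast the ACC suffix keeps its initial [k] throughout — that segment must be underlying.
The PL suffix is therefore /-gɛ/ underlyingly, with post-vocalic devoicing: voiced stops become voiceless after a vowel.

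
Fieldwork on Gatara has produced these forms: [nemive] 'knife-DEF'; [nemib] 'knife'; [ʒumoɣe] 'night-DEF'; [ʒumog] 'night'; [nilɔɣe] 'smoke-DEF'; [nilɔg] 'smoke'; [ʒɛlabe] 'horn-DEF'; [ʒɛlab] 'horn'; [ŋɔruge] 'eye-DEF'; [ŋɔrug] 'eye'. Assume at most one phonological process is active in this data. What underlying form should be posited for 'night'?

/ʒumoɣ/

The root 'night' surfaces as [ʒumoɣe] and [ʒumog], with a stem-final [ɣ] ~ [g] alternation.
If /g/ were underlying and a rule turned it into [ɣ] before the DEF suffix, 'eye' would also alternate; but it has [g] in both [ŋɔruge] and [ŋɔrug].
The underlying segment must be /ɣ/; voiced fricatives become stops word-finally, yielding [g] there.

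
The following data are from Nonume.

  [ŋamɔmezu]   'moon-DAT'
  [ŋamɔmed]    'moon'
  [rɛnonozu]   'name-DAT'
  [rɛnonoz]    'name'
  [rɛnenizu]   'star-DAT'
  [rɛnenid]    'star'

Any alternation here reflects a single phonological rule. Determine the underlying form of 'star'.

The stem for 'star' ends in [z] in [rɛnenizu] but [d] in [rɛnenid].
The stem 'name' ([rɛnonozu], [rɛnonoz]) shows [z] unchanged in both environments, so [z] cannot be basic with [d] derived in isolation.
So /d/ is underlying, and a rule of intervocalic spirantization — voiced stops become fricatives between vowels — gives [z].
Hence 'star' is /rɛnenid/ underlyingly.

/rɛnenid/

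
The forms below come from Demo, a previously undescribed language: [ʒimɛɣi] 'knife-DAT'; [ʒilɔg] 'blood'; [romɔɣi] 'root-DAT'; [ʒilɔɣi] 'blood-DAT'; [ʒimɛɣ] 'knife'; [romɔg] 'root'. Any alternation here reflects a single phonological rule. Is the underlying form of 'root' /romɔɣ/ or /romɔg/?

/romɔg/

The stem for 'root' ends in [ɣ] in [romɔɣi] but [g] in [romɔg].
But 'knife' keeps [ɣ] in both environments ([ʒimɛɣi], [ʒimɛɣ]), so there is no rule changing /ɣ/ to [g] in isolation.
The underlying segment must be /g/; voiced stops become fricatives between vowels, yielding [ɣ] there.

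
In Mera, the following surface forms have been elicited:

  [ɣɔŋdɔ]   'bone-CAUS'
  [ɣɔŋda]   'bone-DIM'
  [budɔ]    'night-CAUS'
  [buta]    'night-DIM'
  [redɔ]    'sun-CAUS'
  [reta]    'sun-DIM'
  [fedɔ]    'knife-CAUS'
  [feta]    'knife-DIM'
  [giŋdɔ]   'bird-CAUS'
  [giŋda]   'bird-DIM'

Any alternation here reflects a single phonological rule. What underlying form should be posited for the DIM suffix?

The DIM suffix surfaces as [-da] and [-ta], depending on the final segment of the stem.
The CAUS suffix, which begins with [d], is invariant after every stem; so [d] is not altered by any rule here.
So the underlying form is /-ta/, and voiceless stops become voiced after a nasal.

/-ta/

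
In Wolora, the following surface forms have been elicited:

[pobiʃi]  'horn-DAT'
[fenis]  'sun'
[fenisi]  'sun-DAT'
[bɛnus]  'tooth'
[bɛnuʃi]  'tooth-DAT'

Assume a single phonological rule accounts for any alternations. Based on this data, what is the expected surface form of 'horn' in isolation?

[pobis]

In [bɛnus] and [bɛnuʃi] the final segment of 'tooth' alternates: [s] ~ [ʃ].
If /s/ were underlying and a rule turned it into [ʃ] before the DAT suffix, 'sun' would also alternate; but it has [s] in both [fenis] and [fenisi].
Therefore /ʃ/ is basic and [s] is derived by depalatalization (palato-alveolar /ʃ/ becomes [s] when no front vowel follows).
The one attested form of 'horn', [pobiʃi], shows underlying /pobiʃ/. Applying the same rule when no front vowel follows gives [pobis].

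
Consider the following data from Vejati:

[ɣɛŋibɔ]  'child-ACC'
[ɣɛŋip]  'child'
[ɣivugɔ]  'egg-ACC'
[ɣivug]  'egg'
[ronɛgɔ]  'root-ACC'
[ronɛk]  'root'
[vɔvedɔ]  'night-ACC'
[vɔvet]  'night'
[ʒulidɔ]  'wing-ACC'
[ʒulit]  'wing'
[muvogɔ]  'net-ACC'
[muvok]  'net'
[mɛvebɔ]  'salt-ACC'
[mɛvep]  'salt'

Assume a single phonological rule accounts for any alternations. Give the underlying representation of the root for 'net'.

/muvok/

The stem for 'net' ends in [g] in [muvogɔ] but [k] in [muvok].
But 'egg' keeps [g] in both environments ([ɣivugɔ], [ɣivug]), so there is no rule changing /g/ to [k] in isolation.
The underlying segment must be /k/; voiceless stops become voiced between vowels, yielding [g] there.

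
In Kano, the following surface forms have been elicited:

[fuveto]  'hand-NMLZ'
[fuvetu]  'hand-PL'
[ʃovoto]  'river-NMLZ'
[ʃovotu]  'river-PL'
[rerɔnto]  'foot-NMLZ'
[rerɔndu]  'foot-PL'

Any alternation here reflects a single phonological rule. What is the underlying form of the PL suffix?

/-du/

The PL morpheme has two allomorphs, [-du] and [-tu].
By contrast the NMLZ suffix keeps its initial [t] throughout — that segment must be underlying.
The PL suffix is therefore /-du/ underlyingly, with post-vocalic devoicing: voiced stops become voiceless after a vowel.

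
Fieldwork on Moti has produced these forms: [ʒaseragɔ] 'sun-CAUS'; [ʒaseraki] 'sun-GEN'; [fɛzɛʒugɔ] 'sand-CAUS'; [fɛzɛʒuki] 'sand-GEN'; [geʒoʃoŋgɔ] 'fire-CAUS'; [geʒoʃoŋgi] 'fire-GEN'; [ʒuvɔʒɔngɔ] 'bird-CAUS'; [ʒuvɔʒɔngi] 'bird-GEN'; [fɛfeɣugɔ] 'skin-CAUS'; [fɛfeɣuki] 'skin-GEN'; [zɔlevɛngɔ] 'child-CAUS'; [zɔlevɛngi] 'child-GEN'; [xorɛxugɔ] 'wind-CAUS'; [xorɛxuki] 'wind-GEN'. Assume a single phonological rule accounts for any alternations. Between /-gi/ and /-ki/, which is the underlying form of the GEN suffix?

/-ki/

The GEN morpheme has two allomorphs, [-gi] and [-ki].
By contrast the CAUS suffix keeps its initial [g] throughout — that segment must be underlying.
The GEN suffix is therefore /-ki/ underlyingly, with post-nasal voicing: voiceless stops become voiced after a nasal.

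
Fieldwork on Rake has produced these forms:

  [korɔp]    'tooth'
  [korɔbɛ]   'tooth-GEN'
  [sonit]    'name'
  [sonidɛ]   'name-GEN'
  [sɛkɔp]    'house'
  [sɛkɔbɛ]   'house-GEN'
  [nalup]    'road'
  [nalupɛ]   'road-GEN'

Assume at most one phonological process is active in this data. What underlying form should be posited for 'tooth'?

/korɔb/

In [korɔp] and [korɔbɛ] the final segment of 'tooth' alternates: [p] ~ [b].
But 'road' keeps [p] in both environments ([nalup], [nalupɛ]), so there is no rule changing /p/ to [b] before the GEN suffix.
The alternation reflects word-final obstruent devoicing: voiced obstruents become voiceless word-finally. /b/ is underlying.
So 'tooth' = /korɔb/.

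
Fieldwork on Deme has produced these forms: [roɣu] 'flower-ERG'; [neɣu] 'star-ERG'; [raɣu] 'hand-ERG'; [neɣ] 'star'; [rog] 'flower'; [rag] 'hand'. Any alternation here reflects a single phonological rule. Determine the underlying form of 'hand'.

The stem for 'hand' ends in [g] in [rag] but [ɣ] in [raɣu].
The stem 'star' ([neɣ], [neɣu]) shows [ɣ] unchanged in both environments, so [ɣ] cannot be basic with [g] derived in isolation.
Therefore /g/ is basic and [ɣ] is derived by intervocalic spirantization (voiced stops become fricatives between vowels).

/rag/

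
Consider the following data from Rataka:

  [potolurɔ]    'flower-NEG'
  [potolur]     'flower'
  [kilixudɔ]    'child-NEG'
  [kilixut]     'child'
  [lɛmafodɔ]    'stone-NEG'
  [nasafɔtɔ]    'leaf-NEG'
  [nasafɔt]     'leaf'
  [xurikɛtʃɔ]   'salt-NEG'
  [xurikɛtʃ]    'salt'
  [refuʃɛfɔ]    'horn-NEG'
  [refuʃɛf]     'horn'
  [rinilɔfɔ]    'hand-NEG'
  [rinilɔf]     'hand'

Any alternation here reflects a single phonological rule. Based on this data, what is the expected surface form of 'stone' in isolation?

[lɛmafot]

The root 'child' surfaces as [kilixudɔ] and [kilixut], with a stem-final [d] ~ [t] alternation.
Compare 'leaf', with invariant [t] in [nasafɔtɔ] and [nasafɔt]: an analysis with underlying /t/ and a rule producing [d] before the NEG suffix would wrongly predict alternation here too.
The underlying segment must be /d/; voiced obstruents become voiceless word-finally, yielding [t] there.
From [lɛmafodɔ] the stem 'stone' is /lɛmafod/; word-finally this yields [lɛmafot].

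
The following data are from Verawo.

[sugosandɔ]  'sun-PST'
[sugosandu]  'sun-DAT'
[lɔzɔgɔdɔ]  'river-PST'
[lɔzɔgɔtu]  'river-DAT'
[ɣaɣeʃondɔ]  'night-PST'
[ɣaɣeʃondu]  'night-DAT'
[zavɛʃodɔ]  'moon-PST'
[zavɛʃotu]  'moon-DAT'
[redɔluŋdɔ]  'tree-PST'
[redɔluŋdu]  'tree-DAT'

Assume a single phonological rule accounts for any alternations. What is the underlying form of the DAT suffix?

The DAT suffix surfaces as [-du] and [-tu], depending on the final segment of the stem.
By contrast the PST suffix keeps its initial [d] throughout — that segment must be underlying.
The DAT suffix is therefore /-tu/ underlyingly, with post-nasal voicing: voiceless stops become voiced after a nasal.

/-tu/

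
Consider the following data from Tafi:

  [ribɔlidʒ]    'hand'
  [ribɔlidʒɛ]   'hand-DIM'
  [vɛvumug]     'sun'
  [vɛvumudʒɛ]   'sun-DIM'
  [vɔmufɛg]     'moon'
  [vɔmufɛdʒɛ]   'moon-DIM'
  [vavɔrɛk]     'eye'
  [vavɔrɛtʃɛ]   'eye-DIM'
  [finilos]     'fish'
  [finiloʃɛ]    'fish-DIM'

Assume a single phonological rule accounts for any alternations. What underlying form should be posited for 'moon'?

The stem for 'moon' ends in [g] in [vɔmufɛg] but [dʒ] in [vɔmufɛdʒɛ].
But 'hand' keeps [dʒ] in both environments ([ribɔlidʒ], [ribɔlidʒɛ]), so there is no rule changing /dʒ/ to [g] in isolation.
The alternation reflects palatalization before a front vowel: /k/, /g/ and /s/ become palato-alveolar [tʃ], [dʒ] and [ʃ] before a front vowel. /g/ is underlying.

/vɔmufɛg/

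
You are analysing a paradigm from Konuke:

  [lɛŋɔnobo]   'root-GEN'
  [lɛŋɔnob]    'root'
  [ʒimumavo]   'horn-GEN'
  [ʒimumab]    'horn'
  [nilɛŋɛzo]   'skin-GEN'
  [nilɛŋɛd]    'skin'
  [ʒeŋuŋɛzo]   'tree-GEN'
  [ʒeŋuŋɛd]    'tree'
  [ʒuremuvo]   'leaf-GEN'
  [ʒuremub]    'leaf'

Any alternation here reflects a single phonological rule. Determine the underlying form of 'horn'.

/ʒimumav/

The stem for 'horn' ends in [v] in [ʒimumavo] but [b] in [ʒimumab].
If /b/ were underlying and a rule turned it into [v] before the GEN suffix, 'root' would also alternate; but it has [b] in both [lɛŋɔnobo] and [lɛŋɔnob].
The alternation reflects word-final hardening: voiced fricatives become stops word-finally. /v/ is underlying.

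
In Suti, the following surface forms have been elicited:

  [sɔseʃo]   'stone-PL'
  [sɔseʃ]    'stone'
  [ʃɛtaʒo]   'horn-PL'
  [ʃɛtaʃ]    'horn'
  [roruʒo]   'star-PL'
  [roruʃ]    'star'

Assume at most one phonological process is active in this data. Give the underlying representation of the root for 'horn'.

The stem for 'horn' ends in [ʒ] in [ʃɛtaʒo] but [ʃ] in [ʃɛtaʃ].
If /ʃ/ were underlying and a rule turned it into [ʒ] before the PL suffix, 'stone' would also alternate; but it has [ʃ] in both [sɔseʃo] and [sɔseʃ].
Therefore /ʒ/ is basic and [ʃ] is derived by word-final obstruent devoicing (voiced obstruents become voiceless word-finally).

/ʃɛtaʒ/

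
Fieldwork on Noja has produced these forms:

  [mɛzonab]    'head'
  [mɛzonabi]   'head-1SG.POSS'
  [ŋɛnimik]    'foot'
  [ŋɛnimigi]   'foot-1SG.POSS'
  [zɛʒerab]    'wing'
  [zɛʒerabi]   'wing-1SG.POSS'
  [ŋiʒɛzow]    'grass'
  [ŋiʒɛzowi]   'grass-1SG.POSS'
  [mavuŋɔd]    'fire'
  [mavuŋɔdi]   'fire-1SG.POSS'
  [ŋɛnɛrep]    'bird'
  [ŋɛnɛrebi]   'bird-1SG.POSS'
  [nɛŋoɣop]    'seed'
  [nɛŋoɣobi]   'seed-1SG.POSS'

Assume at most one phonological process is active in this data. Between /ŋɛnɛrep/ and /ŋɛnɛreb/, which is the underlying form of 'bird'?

The stem for 'bird' ends in [p] in [ŋɛnɛrep] but [b] in [ŋɛnɛrebi].
The stem 'head' ([mɛzonab], [mɛzonabi]) shows [b] unchanged in both environments, so [b] cannot be basic with [p] derived in isolation.
So /p/ is underlying, and a rule of intervocalic voicing — voiceless stops become voiced between vowels — gives [b].

/ŋɛnɛrep/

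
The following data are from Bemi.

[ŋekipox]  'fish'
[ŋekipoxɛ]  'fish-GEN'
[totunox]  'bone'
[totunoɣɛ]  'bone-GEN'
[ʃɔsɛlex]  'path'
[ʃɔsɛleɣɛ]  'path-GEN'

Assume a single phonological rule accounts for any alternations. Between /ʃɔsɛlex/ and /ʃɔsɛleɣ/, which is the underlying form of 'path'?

In [ʃɔsɛlex] and [ʃɔsɛleɣɛ] the final segment of 'path' alternates: [x] ~ [ɣ].
If /x/ were underlying and a rule turned it into [ɣ] before the GEN suffix, 'fish' would also alternate; but it has [x] in both [ŋekipox] and [ŋekipoxɛ].
The alternation reflects word-final obstruent devoicing: voiced obstruents become voiceless word-finally. /ɣ/ is underlying.

/ʃɔsɛleɣ/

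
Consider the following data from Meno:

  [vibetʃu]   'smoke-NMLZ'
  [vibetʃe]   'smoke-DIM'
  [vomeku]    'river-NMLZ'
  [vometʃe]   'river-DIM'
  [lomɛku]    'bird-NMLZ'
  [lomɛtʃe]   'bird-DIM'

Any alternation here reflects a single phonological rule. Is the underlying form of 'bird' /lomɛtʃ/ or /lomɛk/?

'bird' shows [k] ~ [tʃ] at the end of the stem ([lomɛku] vs [lomɛtʃe]).
Compare 'smoke', with invariant [tʃ] in [vibetʃu] and [vibetʃe]: an analysis with underlying /tʃ/ and a rule producing [k] before the NMLZ suffix would wrongly predict alternation here too.
So /k/ is underlying, and a rule of palatalization before a front vowel — /k/ becomes palato-alveolar [tʃ] before a front vowel — gives [tʃ].

/lomɛk/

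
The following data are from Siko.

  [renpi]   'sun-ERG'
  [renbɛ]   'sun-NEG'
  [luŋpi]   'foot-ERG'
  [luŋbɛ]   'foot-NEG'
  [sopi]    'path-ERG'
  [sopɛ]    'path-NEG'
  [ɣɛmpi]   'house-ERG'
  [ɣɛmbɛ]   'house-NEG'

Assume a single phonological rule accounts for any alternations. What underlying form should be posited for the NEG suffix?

The NEG morpheme has two allomorphs, [-bɛ] and [-pɛ].
By contrast the ERG suffix keeps its initial [p] throughout — that segment must be underlying.
The NEG suffix is therefore /-bɛ/ underlyingly, with post-vocalic devoicing: voiced stops become voiceless after a vowel.

/-bɛ/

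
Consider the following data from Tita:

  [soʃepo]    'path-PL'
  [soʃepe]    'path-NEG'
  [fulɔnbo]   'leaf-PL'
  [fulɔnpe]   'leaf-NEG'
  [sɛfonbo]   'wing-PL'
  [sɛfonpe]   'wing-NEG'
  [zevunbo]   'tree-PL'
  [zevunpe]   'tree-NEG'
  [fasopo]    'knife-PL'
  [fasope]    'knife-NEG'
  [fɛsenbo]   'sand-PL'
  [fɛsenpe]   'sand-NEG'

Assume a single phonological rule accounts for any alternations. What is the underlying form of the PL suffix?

/-bo/

The PL morpheme has two allomorphs, [-bo] and [-po].
By contrast the NEG suffix keeps its initial [p] throughout — that segment must be underlying.
So the underlying form is /-bo/, and voiced stops become voiceless after a vowel.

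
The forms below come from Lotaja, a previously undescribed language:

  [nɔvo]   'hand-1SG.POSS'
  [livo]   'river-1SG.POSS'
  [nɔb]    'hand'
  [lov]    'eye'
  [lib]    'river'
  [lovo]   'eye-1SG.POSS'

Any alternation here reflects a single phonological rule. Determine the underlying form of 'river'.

In [livo] and [lib] the final segment of 'river' alternates: [v] ~ [b].
But 'eye' keeps [v] in both environments ([lovo], [lov]), so there is no rule changing /v/ to [b] in isolation.
The alternation reflects intervocalic spirantization: voiced stops become fricatives between vowels. /b/ is underlying.
Hence 'river' is /lib/ underlyingly.

/lib/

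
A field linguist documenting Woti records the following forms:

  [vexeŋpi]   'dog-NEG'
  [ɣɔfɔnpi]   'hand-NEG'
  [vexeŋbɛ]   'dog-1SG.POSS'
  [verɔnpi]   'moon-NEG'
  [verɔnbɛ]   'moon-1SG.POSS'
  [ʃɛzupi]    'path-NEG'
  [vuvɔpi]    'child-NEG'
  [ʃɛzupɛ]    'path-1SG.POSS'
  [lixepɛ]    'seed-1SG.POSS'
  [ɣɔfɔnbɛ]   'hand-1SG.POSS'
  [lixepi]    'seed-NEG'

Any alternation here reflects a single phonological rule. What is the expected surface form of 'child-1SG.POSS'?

The 1SG.POSS suffix surfaces as [-bɛ] and [-pɛ], depending on the final segment of the stem.
By contrast the NEG suffix keeps its initial [p] throughout — that segment must be underlying.
The 1SG.POSS suffix is therefore /-bɛ/ underlyingly, with post-vocalic devoicing: voiced stops become voiceless after a vowel.
After 'child', which ends in a vowel, the suffix surfaces as [-pɛ], giving [vuvɔpɛ].

[vuvɔpɛ]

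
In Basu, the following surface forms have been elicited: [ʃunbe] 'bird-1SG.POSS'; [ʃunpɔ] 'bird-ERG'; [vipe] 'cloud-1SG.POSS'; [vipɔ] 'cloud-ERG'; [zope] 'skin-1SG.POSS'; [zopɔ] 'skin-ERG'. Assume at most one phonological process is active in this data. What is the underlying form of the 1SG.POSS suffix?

/-be/

The 1SG.POSS morpheme has two allomorphs, [-be] and [-pe].
The ERG suffix, which begins with [p], is invariant after every stem; so [p] is not altered by any rule here.
The 1SG.POSS suffix is therefore /-be/ underlyingly, with post-vocalic devoicing: voiced stops become voiceless after a vowel.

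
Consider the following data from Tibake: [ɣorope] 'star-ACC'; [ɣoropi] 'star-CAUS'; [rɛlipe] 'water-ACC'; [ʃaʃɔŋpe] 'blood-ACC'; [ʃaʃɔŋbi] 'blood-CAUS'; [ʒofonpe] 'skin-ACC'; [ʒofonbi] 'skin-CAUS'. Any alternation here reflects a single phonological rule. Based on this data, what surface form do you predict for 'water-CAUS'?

The CAUS morpheme has two allomorphs, [-bi] and [-pi].
The ACC suffix, which begins with [p], is invariant after every stem; so [p] is not altered by any rule here.
The CAUS suffix is therefore /-bi/ underlyingly, with post-vocalic devoicing: voiced stops become voiceless after a vowel.
After 'water', which ends in a vowel, the suffix surfaces as [-pi], giving [rɛlipi].

[rɛlipi]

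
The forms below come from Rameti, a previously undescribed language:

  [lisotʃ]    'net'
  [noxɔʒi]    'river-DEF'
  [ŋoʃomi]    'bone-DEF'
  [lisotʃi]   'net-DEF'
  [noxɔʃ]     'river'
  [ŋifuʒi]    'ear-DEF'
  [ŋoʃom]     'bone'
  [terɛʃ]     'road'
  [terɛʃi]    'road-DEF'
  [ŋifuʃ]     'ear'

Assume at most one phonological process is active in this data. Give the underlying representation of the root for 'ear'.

/ŋifuʒ/

In [ŋifuʒi] and [ŋifuʃ] the final segment of 'ear' alternates: [ʒ] ~ [ʃ].
But 'road' keeps [ʃ] in both environments ([terɛʃi], [terɛʃ]), so there is no rule changing /ʃ/ to [ʒ] before the DEF suffix.
So /ʒ/ is underlying, and a rule of word-final obstruent devoicing — voiced obstruents become voiceless word-finally — gives [ʃ].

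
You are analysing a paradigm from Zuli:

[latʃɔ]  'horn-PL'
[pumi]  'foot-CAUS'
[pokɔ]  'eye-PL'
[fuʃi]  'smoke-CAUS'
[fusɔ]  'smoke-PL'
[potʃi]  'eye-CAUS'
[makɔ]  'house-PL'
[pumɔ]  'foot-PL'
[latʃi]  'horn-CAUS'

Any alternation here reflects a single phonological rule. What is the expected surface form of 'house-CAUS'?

The stem for 'eye' ends in [tʃ] in [potʃi] but [k] in [pokɔ].
The stem 'horn' ([latʃi], [latʃɔ]) shows [tʃ] unchanged in both environments, so [tʃ] cannot be basic with [k] derived before the PL suffix.
The alternation reflects palatalization before a front vowel: /k/ and /s/ become palato-alveolar [tʃ] and [ʃ] before a front vowel. /k/ is underlying.
From [makɔ] the stem 'house' is /mak/; before a front vowel this yields [matʃi].

[matʃi]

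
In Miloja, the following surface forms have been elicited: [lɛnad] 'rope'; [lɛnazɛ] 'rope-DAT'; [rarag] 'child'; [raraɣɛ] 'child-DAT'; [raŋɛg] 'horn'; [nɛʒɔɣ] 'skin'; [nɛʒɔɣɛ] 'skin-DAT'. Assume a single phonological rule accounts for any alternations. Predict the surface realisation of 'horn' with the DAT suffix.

The root 'child' surfaces as [rarag] and [raraɣɛ], with a stem-final [g] ~ [ɣ] alternation.
If /ɣ/ were underlying and a rule turned it into [g] in isolation, 'skin' would also alternate; but it has [ɣ] in both [nɛʒɔɣ] and [nɛʒɔɣɛ].
So /g/ is underlying, and a rule of intervocalic spirantization — voiced stops become fricatives between vowels — gives [ɣ].
The one attested form of 'horn', [raŋɛg], shows underlying /raŋɛg/. Applying the same rule between vowels gives [raŋɛɣɛ].

[raŋɛɣɛ]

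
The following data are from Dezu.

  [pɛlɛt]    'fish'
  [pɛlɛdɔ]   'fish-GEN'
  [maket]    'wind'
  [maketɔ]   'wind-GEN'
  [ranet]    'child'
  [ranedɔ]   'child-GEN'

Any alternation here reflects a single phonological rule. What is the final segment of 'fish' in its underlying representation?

In [pɛlɛt] and [pɛlɛdɔ] the final segment of 'fish' alternates: [t] ~ [d].
If /t/ were underlying and a rule turned it into [d] before the GEN suffix, 'wind' would also alternate; but it has [t] in both [maket] and [maketɔ].
Therefore /d/ is basic and [t] is derived by word-final obstruent devoicing (voiced obstruents become voiceless word-finally).

/d/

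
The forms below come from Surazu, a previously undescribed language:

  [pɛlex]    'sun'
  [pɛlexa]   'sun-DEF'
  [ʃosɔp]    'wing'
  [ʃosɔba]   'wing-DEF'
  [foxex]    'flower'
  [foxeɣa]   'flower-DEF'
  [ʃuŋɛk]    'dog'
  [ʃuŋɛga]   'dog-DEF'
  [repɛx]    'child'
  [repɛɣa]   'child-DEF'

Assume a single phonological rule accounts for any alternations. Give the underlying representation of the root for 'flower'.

The root 'flower' surfaces as [foxex] and [foxeɣa], with a stem-final [x] ~ [ɣ] alternation.
Compare 'sun', with invariant [x] in [pɛlex] and [pɛlexa]: an analysis with underlying /x/ and a rule producing [ɣ] before the DEF suffix would wrongly predict alternation here too.
Therefore /ɣ/ is basic and [x] is derived by word-final obstruent devoicing (voiced obstruents become voiceless word-finally).
So 'flower' = /foxeɣ/.

/foxeɣ/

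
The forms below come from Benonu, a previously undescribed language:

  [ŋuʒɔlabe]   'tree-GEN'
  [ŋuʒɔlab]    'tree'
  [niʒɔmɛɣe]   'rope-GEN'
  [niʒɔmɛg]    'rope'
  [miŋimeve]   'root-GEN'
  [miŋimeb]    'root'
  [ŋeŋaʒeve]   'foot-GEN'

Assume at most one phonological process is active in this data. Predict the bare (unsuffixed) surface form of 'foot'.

[ŋeŋaʒeb]

The root 'root' surfaces as [miŋimeve] and [miŋimeb], with a stem-final [v] ~ [b] alternation.
But 'tree' keeps [b] in both environments ([ŋuʒɔlabe], [ŋuʒɔlab]), so there is no rule changing /b/ to [v] before the GEN suffix.
The underlying segment must be /v/; voiced fricatives become stops word-finally, yielding [b] there.
From [ŋeŋaʒeve] the stem 'foot' is /ŋeŋaʒev/; word-finally this yields [ŋeŋaʒeb].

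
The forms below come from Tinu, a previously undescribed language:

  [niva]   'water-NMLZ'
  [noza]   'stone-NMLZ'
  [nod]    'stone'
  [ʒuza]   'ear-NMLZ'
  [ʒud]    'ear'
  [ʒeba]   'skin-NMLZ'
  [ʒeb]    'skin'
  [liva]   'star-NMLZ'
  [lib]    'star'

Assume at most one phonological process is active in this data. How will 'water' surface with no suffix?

'star' shows [v] ~ [b] at the end of the stem ([liva] vs [lib]).
But 'skin' keeps [b] in both environments ([ʒeba], [ʒeb]), so there is no rule changing /b/ to [v] before the NMLZ suffix.
The alternation reflects word-final hardening: voiced fricatives become stops word-finally. /v/ is underlying.
From [niva] the stem 'water' is /niv/; word-finally this yields [nib].

[nib]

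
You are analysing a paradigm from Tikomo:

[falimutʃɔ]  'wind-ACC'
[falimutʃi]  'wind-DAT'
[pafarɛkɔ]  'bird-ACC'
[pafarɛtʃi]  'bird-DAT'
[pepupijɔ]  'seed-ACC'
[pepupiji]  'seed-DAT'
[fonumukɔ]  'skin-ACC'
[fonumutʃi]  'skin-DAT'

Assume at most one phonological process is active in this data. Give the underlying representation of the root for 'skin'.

'skin' shows [k] ~ [tʃ] at the end of the stem ([fonumukɔ] vs [fonumutʃi]).
The stem 'wind' ([falimutʃɔ], [falimutʃi]) shows [tʃ] unchanged in both environments, so [tʃ] cannot be basic with [k] derived before the ACC suffix.
The underlying segment must be /k/; /k/ becomes palato-alveolar [tʃ] before a front vowel, yielding [tʃ] there.

/fonumuk/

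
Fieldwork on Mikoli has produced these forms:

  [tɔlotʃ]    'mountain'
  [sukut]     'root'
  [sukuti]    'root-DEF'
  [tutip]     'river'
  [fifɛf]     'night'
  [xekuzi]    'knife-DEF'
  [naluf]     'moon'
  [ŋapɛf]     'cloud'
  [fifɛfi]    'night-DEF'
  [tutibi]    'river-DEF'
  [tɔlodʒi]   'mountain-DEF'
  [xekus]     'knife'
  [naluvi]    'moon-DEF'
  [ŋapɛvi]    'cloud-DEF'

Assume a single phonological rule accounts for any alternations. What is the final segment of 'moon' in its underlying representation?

The root 'moon' surfaces as [naluf] and [naluvi], with a stem-final [f] ~ [v] alternation.
The stem 'night' ([fifɛf], [fifɛfi]) shows [f] unchanged in both environments, so [f] cannot be basic with [v] derived before the DEF suffix.
So /v/ is underlying, and a rule of word-final obstruent devoicing — voiced obstruents become voiceless word-finally — gives [f].

/v/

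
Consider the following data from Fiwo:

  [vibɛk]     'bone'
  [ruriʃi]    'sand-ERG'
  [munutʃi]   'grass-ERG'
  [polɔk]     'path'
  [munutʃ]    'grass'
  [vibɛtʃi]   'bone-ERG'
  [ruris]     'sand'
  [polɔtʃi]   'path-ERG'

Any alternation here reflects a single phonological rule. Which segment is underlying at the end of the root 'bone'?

/k/

The root 'bone' surfaces as [vibɛtʃi] and [vibɛk], with a stem-final [tʃ] ~ [k] alternation.
Compare 'grass', with invariant [tʃ] in [munutʃi] and [munutʃ]: an analysis with underlying /tʃ/ and a rule producing [k] in isolation would wrongly predict alternation here too.
Therefore /k/ is basic and [tʃ] is derived by palatalization before a front vowel (/k/ and /s/ become palato-alveolar [tʃ] and [ʃ] before a front vowel).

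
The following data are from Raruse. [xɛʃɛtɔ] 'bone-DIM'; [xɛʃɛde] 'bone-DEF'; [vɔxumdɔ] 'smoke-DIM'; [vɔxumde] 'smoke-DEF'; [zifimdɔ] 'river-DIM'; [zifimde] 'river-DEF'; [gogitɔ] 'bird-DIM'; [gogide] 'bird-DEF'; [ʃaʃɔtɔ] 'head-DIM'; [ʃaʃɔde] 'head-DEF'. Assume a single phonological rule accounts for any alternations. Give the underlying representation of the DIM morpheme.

The DIM suffix surfaces as [-dɔ] and [-tɔ], depending on the final segment of the stem.
By contrast the DEF suffix keeps its initial [d] throughout — that segment must be underlying.
The DIM suffix is therefore /-tɔ/ underlyingly, with post-nasal voicing: voiceless stops become voiced after a nasal.

/-tɔ/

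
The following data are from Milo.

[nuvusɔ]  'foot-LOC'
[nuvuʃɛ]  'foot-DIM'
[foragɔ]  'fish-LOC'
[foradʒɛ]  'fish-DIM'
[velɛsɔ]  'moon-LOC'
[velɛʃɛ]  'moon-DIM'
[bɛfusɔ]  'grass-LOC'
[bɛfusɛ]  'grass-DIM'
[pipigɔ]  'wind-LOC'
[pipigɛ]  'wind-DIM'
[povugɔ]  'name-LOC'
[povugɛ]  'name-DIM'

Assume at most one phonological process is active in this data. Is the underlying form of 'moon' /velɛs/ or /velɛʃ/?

'moon' shows [s] ~ [ʃ] at the end of the stem ([velɛsɔ] vs [velɛʃɛ]).
But 'grass' keeps [s] in both environments ([bɛfusɔ], [bɛfusɛ]), so there is no rule changing /s/ to [ʃ] before the DIM suffix.
So /ʃ/ is underlying, and a rule of depalatalization — palato-alveolar /dʒ/ and /ʃ/ become [g] and [s] when no front vowel follows — gives [s].

/velɛʃ/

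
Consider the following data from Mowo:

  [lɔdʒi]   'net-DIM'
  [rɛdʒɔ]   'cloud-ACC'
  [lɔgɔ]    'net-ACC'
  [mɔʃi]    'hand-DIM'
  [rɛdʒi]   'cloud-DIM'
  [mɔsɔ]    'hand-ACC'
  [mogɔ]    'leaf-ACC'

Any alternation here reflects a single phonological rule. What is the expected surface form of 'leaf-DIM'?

In [lɔgɔ] and [lɔdʒi] the final segment of 'net' alternates: [g] ~ [dʒ].
But 'cloud' keeps [dʒ] in both environments ([rɛdʒɔ], [rɛdʒi]), so there is no rule changing /dʒ/ to [g] before the ACC suffix.
The underlying segment must be /g/; /g/ and /s/ become palato-alveolar [dʒ] and [ʃ] before a front vowel, yielding [dʒ] there.
The one attested form of 'leaf', [mogɔ], shows underlying /mog/. Applying the same rule before a front vowel gives [modʒi].

[modʒi]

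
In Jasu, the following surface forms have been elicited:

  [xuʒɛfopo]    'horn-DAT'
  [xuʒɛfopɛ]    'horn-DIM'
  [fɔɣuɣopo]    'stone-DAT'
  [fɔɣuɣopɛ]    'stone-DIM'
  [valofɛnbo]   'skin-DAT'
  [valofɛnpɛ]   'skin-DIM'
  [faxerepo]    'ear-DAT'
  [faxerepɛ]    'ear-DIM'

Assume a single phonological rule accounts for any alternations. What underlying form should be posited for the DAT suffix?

The DAT suffix surfaces as [-bo] and [-po], depending on the final segment of the stem.
By contrast the DIM suffix keeps its initial [p] throughout — that segment must be underlying.
So the underlying form is /-bo/, and voiced stops become voiceless after a vowel.

/-bo/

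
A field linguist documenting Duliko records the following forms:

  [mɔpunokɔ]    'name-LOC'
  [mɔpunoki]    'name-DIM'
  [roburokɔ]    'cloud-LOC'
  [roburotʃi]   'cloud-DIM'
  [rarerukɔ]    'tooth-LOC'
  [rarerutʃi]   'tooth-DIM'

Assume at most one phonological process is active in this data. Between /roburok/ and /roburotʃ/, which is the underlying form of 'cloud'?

/roburotʃ/

'cloud' shows [k] ~ [tʃ] at the end of the stem ([roburokɔ] vs [roburotʃi]).
Compare 'name', with invariant [k] in [mɔpunokɔ] and [mɔpunoki]: an analysis with underlying /k/ and a rule producing [tʃ] before the DIM suffix would wrongly predict alternation here too.
So /tʃ/ is underlying, and a rule of depalatalization — palato-alveolar /tʃ/ becomes [k] when no front vowel follows — gives [k].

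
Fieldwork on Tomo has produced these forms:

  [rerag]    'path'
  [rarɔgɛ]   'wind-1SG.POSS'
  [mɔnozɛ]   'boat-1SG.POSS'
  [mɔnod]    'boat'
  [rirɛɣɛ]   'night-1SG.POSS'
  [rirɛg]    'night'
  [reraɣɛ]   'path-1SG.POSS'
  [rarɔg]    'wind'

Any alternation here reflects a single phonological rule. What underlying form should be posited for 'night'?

/rirɛɣ/

'night' shows [g] ~ [ɣ] at the end of the stem ([rirɛg] vs [rirɛɣɛ]).
If /g/ were underlying and a rule turned it into [ɣ] before the 1SG.POSS suffix, 'wind' would also alternate; but it has [g] in both [rarɔg] and [rarɔgɛ].
Therefore /ɣ/ is basic and [g] is derived by word-final hardening (voiced fricatives become stops word-finally).
The underlying form of 'night' is therefore /rirɛɣ/.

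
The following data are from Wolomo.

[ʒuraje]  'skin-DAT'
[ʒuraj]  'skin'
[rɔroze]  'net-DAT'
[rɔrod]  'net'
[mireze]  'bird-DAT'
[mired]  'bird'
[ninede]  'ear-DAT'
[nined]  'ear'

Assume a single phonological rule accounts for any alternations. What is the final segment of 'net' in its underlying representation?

In [rɔroze] and [rɔrod] the final segment of 'net' alternates: [z] ~ [d].
If /d/ were underlying and a rule turned it into [z] before the DAT suffix, 'ear' would also alternate; but it has [d] in both [ninede] and [nined].
Therefore /z/ is basic and [d] is derived by word-final hardening (voiced fricatives become stops word-finally).

/z/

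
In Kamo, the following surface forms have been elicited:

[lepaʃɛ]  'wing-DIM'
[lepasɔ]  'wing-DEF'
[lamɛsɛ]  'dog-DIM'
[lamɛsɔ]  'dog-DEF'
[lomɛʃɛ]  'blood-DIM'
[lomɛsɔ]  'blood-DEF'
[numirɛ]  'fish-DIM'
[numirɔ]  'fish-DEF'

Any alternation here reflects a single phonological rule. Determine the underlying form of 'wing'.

/lepaʃ/

The root 'wing' surfaces as [lepaʃɛ] and [lepasɔ], with a stem-final [ʃ] ~ [s] alternation.
But 'dog' keeps [s] in both environments ([lamɛsɛ], [lamɛsɔ]), so there is no rule changing /s/ to [ʃ] before the DIM suffix.
The alternation reflects depalatalization: palato-alveolar /ʃ/ becomes [s] when no front vowel follows. /ʃ/ is underlying.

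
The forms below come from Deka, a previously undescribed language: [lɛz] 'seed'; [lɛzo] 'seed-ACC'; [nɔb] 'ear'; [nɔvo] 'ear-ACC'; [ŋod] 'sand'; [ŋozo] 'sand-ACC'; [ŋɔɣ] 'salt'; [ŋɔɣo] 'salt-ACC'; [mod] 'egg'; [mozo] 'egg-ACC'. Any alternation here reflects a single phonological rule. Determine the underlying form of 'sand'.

The stem for 'sand' ends in [d] in [ŋod] but [z] in [ŋozo].
If /z/ were underlying and a rule turned it into [d] in isolation, 'seed' would also alternate; but it has [z] in both [lɛz] and [lɛzo].
Therefore /d/ is basic and [z] is derived by intervocalic spirantization (voiced stops become fricatives between vowels).
So 'sand' = /ŋod/.

/ŋod/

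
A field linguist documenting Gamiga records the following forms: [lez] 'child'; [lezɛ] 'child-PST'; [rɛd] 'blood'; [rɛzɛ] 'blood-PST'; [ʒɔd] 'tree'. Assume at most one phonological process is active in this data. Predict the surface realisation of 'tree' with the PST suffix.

[ʒɔzɛ]

The root 'blood' surfaces as [rɛd] and [rɛzɛ], with a stem-final [d] ~ [z] alternation.
Compare 'child', with invariant [z] in [lez] and [lezɛ]: an analysis with underlying /z/ and a rule producing [d] in isolation would wrongly predict alternation here too.
Therefore /d/ is basic and [z] is derived by intervocalic spirantization (voiced stops become fricatives between vowels).
The one attested form of 'tree', [ʒɔd], shows underlying /ʒɔd/. Applying the same rule between vowels gives [ʒɔzɛ].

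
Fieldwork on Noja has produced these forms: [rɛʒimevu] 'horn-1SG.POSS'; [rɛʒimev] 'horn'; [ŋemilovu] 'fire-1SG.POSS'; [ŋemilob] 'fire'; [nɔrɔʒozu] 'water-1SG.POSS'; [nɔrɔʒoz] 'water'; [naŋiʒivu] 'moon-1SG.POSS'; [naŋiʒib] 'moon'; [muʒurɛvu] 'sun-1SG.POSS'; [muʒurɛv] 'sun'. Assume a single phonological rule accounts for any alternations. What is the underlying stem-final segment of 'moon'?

The stem for 'moon' ends in [v] in [naŋiʒivu] but [b] in [naŋiʒib].
If /v/ were underlying and a rule turned it into [b] in isolation, 'sun' would also alternate; but it has [v] in both [muʒurɛvu] and [muʒurɛv].
Therefore /b/ is basic and [v] is derived by intervocalic spirantization (voiced stops become fricatives between vowels).

/b/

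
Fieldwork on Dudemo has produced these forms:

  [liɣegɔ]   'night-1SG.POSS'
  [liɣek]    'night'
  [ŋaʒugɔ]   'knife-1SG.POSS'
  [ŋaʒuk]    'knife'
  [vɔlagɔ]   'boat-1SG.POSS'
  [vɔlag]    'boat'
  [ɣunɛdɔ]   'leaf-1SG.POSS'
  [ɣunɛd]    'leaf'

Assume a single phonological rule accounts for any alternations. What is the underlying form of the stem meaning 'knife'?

The stem for 'knife' ends in [g] in [ŋaʒugɔ] but [k] in [ŋaʒuk].
Compare 'boat', with invariant [g] in [vɔlagɔ] and [vɔlag]: an analysis with underlying /g/ and a rule producing [k] in isolation would wrongly predict alternation here too.
So /k/ is underlying, and a rule of intervocalic voicing — voiceless stops become voiced between vowels — gives [g].

/ŋaʒuk/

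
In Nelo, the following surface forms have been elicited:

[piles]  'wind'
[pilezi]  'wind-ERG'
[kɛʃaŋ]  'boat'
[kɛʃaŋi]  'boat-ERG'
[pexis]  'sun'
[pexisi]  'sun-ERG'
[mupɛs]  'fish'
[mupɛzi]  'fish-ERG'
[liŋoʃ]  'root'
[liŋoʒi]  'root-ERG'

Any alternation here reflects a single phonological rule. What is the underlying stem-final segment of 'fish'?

/z/

'fish' shows [s] ~ [z] at the end of the stem ([mupɛs] vs [mupɛzi]).
The stem 'sun' ([pexis], [pexisi]) shows [s] unchanged in both environments, so [s] cannot be basic with [z] derived before the ERG suffix.
So /z/ is underlying, and a rule of word-final obstruent devoicing — voiced obstruents become voiceless word-finally — gives [s].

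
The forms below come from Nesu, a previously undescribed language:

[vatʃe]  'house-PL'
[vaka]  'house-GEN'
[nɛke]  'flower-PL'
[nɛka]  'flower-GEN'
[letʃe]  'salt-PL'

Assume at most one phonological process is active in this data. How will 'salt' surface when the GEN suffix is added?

[leka]

In [vatʃe] and [vaka] the final segment of 'house' alternates: [tʃ] ~ [k].
Compare 'flower', with invariant [k] in [nɛke] and [nɛka]: an analysis with underlying /k/ and a rule producing [tʃ] before the PL suffix would wrongly predict alternation here too.
The alternation reflects depalatalization: palato-alveolar /tʃ/ becomes [k] when no front vowel follows. /tʃ/ is underlying.
From [letʃe] the stem 'salt' is /letʃ/; when no front vowel follows this yields [leka].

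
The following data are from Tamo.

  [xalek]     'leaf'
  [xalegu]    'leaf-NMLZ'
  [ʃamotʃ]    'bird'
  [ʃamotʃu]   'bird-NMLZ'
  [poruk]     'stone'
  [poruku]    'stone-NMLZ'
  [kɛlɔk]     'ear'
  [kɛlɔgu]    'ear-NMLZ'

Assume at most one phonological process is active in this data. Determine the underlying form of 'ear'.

In [kɛlɔk] and [kɛlɔgu] the final segment of 'ear' alternates: [k] ~ [g].
But 'stone' keeps [k] in both environments ([poruk], [poruku]), so there is no rule changing /k/ to [g] before the NMLZ suffix.
The underlying segment must be /g/; voiced obstruents become voiceless word-finally, yielding [k] there.

/kɛlɔg/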